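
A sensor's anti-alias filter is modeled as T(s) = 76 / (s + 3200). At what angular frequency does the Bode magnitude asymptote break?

The single real pole at s = −3200 gives a corner at ω = 3200 rad/sec.

3200 rad/sec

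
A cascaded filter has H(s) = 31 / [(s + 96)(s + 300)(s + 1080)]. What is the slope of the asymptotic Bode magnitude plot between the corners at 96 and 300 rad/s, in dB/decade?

In this band the factors already past their corner are: pole at 96; net slope = -20 dB/decade.

-20 dB/decade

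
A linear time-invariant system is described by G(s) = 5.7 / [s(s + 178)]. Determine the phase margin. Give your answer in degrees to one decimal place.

Gain crossover: |G(jω)| = 1 at ω ≈ 0.032 rad s⁻¹.
∠G(j0.032) = −90° − arctan(0.032/178) ≈ -90.01°
PM = 180° + (-90.01°) = 89.99°

90.0°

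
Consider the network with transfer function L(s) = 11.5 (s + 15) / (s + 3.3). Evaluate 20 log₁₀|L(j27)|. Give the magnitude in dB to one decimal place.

|j27 + 15| = √(27² + 15²) = 30.89
|j27 + 3.3| = √(27² + 3.3²) = 27.2
|L(j27)| = 11.5 × 30.89 / 27.2 = 13.058
20 log₁₀(13.058) = 22.32 dB

22.3 dB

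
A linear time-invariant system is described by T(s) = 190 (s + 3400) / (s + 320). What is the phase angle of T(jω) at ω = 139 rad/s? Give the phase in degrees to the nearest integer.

∠(j139 + 3400) = arctan(139/3400) = 2.34°
∠(j139 + 320) = arctan(139/320) = 23.48°
∠T(j139) = 2.34° − 23.48° = -21.14°

-21 deg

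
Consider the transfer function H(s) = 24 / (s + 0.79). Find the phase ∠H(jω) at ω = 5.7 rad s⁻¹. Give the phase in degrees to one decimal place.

∠(j5.7 + 0.79) = arctan(5.7/0.79) = 82.11°
∠H(j5.7) = −82.11° = -82.11°

-82.1 deg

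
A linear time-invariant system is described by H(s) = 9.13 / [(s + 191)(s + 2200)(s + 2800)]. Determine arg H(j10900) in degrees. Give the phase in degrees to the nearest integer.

∠(j10900 + 191) = arctan(10900/191) = 89.00°
∠(j10900 + 2200) = arctan(10900/2200) = 78.59°
∠(j10900 + 2800) = arctan(10900/2800) = 75.59°
∠H(j10900) = − (89.00° + 78.59° + 75.59°) = -243.18°

-243°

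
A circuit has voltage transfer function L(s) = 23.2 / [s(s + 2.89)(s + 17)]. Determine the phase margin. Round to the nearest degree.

79°

Gain crossover: |L(jω)| = 1 at ω ≈ 0.466 rad/sec.
∠L(j0.466) = −90° − arctan(0.466/2.89) − arctan(0.466/17) ≈ -100.73°
PM = 180° + (-100.73°) = 79.27°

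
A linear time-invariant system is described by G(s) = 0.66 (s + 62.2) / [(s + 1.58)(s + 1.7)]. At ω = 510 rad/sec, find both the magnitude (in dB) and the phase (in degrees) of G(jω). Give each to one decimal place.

|j510 + 62.2| = √(510² + 62.2²) = 513.8
|j510 + 1.58| = √(510² + 1.58²) = 510
|j510 + 1.7| = √(510² + 1.7²) = 510
|G(j510)| = 0.66 × 513.8 / (510 × 510) = 0.0013037
20 log₁₀(0.0013037) = -57.70 dB
∠(j510 + 62.2) = arctan(510/62.2) = 83.05°
∠(j510 + 1.58) = arctan(510/1.58) = 89.82°
∠(j510 + 1.7) = arctan(510/1.7) = 89.81°
∠G(j510) = 83.05° − (89.82° + 89.81°) = -96.59°

|G| = -57.7 dB, ∠G = -96.6°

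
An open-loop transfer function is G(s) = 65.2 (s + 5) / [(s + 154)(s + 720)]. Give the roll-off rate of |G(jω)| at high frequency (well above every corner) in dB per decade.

-20 dB/decade

With 1 zero and 2 poles, the high-frequency asymptotic slope is 20 × (1 − 2) = -20 dB/decade.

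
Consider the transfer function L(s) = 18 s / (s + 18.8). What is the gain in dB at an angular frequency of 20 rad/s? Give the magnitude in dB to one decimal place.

22.4 dB

|j20| = 20
|j20 + 18.8| = √(20² + 18.8²) = 27.45
|L(j20)| = 18 × 20 / 27.45 = 13.115
20 log₁₀(13.115) = 22.36 dB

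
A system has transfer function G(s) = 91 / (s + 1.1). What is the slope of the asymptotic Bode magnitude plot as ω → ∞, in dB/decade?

-20 dB/decade

With 0 zeros and 1 pole, the high-frequency asymptotic slope is 20 × (0 − 1) = -20 dB/decade.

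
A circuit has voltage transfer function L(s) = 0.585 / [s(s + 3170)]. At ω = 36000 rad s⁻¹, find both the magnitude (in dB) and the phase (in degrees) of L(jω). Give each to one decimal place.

|j36000 + 3170| = √(36000² + 3170²) = 3.614e+04
|j36000| = 3.6e+04
|L(j36000)| = 0.585 / (3.614e+04 × 3.6e+04) = 4.4965e-10
20 log₁₀(4.4965e-10) = -186.94 dB
∠(j36000 + 3170) = arctan(36000/3170) = 84.97°
∠(j36000) = 90.00°
∠L(j36000) = − (84.97° + 90.00°) = -174.97°

|L| = -186.9 dB, ∠L = -175.0°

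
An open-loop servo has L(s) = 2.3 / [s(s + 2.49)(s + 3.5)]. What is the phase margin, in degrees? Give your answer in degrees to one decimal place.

Gain crossover: |L(jω)| = 1 at ω ≈ 0.262 rad/s.
∠L(j0.262) = −90° − arctan(0.262/2.49) − arctan(0.262/3.5) ≈ -100.28°
PM = 180° + (-100.28°) = 79.72°

79.7°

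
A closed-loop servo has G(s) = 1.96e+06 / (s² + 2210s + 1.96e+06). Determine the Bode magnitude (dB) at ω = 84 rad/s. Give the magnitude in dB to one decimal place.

|(j84)² + 2210(j84) + 1.96e+06| = |1.9529e+06 + j1.8564e+05| = 1.962e+06
|G(j84)| = 1.96e+06 / 1.962e+06 = 0.99911
20 log₁₀(0.99911) = -0.01 dB

-0.0 dB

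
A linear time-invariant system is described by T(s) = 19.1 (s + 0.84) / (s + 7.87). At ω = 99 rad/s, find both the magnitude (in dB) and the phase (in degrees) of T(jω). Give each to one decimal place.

|j99 + 0.84| = √(99² + 0.84²) = 99
|j99 + 7.87| = √(99² + 7.87²) = 99.31
|T(j99)| = 19.1 × 99 / 99.31 = 19.041
20 log₁₀(19.041) = 25.59 dB
∠(j99 + 0.84) = arctan(99/0.84) = 89.51°
∠(j99 + 7.87) = arctan(99/7.87) = 85.45°
∠T(j99) = 89.51° − 85.45° = 4.06°

|T| = 25.6 dB, ∠T = 4.1°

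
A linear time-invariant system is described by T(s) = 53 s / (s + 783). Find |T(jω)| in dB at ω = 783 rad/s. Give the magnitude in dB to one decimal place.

|j783| = 783
|j783 + 783| = √(783² + 783²) = 1107
|T(j783)| = 53 × 783 / 1107 = 37.477
20 log₁₀(37.477) = 31.48 dB

31.5 dB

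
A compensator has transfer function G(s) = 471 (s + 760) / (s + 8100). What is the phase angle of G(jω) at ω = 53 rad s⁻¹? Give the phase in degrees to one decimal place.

∠(j53 + 760) = arctan(53/760) = 3.99°
∠(j53 + 8100) = arctan(53/8100) = 0.37°
∠G(j53) = 3.99° − 0.37° = 3.61°

3.6°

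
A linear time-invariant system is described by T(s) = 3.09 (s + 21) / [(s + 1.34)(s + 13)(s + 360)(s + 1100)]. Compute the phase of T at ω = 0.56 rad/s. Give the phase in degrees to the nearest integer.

-24°

∠(j0.56 + 21) = arctan(0.56/21) = 1.53°
∠(j0.56 + 1.34) = arctan(0.56/1.34) = 22.68°
∠(j0.56 + 13) = arctan(0.56/13) = 2.47°
∠(j0.56 + 360) = arctan(0.56/360) = 0.09°
∠(j0.56 + 1100) = arctan(0.56/1100) = 0.03°
∠T(j0.56) = 1.53° − (22.68° + 2.47° + 0.09° + 0.03°) = -23.74°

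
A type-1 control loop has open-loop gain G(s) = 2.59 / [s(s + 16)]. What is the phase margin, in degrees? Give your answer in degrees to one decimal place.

Gain crossover: |G(jω)| = 1 at ω ≈ 0.162 rad/sec.
∠G(j0.162) = −90° − arctan(0.162/16) ≈ -90.58°
PM = 180° + (-90.58°) = 89.42°

89.4 deg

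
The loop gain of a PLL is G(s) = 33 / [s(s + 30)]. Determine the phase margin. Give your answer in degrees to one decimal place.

Gain crossover: |G(jω)| = 1 at ω ≈ 1.1 rad/s.
∠G(j1.1) = −90° − arctan(1.1/30) ≈ -92.10°
PM = 180° + (-92.10°) = 87.90°

87.9 deg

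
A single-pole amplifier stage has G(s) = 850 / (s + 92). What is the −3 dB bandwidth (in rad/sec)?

For a single-pole low-pass, the −3 dB point is at the pole: ω = 92 rad/sec.

92 rad/sec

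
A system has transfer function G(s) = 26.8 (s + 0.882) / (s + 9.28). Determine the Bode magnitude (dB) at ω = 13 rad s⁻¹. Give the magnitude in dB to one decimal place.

|j13 + 0.882| = √(13² + 0.882²) = 13.03
|j13 + 9.28| = √(13² + 9.28²) = 15.97
|G(j13)| = 26.8 × 13.03 / 15.97 = 21.863
20 log₁₀(21.863) = 26.79 dB

26.8 dB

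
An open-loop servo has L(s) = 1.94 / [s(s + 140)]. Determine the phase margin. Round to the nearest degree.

Gain crossover: |L(jω)| = 1 at ω ≈ 0.0139 rad/s.
∠L(j0.0139) = −90° − arctan(0.0139/140) ≈ -90.01°
PM = 180° + (-90.01°) = 89.99°

90 deg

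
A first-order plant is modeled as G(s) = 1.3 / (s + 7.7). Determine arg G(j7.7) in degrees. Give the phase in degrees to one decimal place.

∠(j7.7 + 7.7) = arctan(7.7/7.7) = 45.00°
∠G(j7.7) = −45.00° = -45.00°

-45.0°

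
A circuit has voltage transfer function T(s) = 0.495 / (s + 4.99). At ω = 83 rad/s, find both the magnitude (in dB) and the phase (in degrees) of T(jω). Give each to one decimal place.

|T| = -44.5 dB, ∠T = -86.6°

|j83 + 4.99| = √(83² + 4.99²) = 83.15
|T(j83)| = 0.495 / 83.15 = 0.0059531
20 log₁₀(0.0059531) = -44.51 dB
∠(j83 + 4.99) = arctan(83/4.99) = 86.56°
∠T(j83) = −86.56° = -86.56°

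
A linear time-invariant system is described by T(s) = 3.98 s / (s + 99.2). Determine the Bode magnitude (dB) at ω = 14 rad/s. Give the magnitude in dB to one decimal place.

-5.1 dB

|j14| = 14
|j14 + 99.2| = √(14² + 99.2²) = 100.2
|T(j14)| = 3.98 × 14 / 100.2 = 0.55618
20 log₁₀(0.55618) = -5.10 dB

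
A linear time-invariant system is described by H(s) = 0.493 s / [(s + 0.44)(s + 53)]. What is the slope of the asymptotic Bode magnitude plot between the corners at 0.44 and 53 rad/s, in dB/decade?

0 dB/decade

In this band the factors already past their corner are: 1 differentiator zero, pole at 0.44; net slope = 0 dB/decade.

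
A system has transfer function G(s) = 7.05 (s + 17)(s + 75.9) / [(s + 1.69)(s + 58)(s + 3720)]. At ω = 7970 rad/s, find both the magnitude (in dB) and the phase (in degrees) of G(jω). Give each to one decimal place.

|j7970 + 17| = √(7970² + 17²) = 7970
|j7970 + 75.9| = √(7970² + 75.9²) = 7970
|j7970 + 1.69| = √(7970² + 1.69²) = 7970
|j7970 + 58| = √(7970² + 58²) = 7970
|j7970 + 3720| = √(7970² + 3720²) = 8795
|G(j7970)| = 7.05 × 7970 × 7970 / (7970 × 7970 × 8795) = 0.00080157
20 log₁₀(0.00080157) = -61.92 dB
∠(j7970 + 17) = arctan(7970/17) = 89.88°
∠(j7970 + 75.9) = arctan(7970/75.9) = 89.45°
∠(j7970 + 1.69) = arctan(7970/1.69) = 89.99°
∠(j7970 + 58) = arctan(7970/58) = 89.58°
∠(j7970 + 3720) = arctan(7970/3720) = 64.98°
∠G(j7970) = 89.88° + 89.45° − (89.99° + 89.58° + 64.98°) = -65.22°

|G| = -61.9 dB, ∠G = -65.2°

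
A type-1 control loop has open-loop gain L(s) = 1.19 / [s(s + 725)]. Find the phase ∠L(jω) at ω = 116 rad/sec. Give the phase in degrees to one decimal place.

∠(j116 + 725) = arctan(116/725) = 9.09°
∠(j116) = 90.00°
∠L(j116) = − (9.09° + 90.00°) = -99.09°

-99.1°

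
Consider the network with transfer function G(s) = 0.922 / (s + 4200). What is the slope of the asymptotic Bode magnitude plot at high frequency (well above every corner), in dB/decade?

-20 dB/decade

With 0 zeros and 1 pole, the high-frequency asymptotic slope is 20 × (0 − 1) = -20 dB/decade.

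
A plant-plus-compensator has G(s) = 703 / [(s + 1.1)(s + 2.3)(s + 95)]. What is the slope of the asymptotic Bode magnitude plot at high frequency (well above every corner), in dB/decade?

-60 dB/decade

With 0 zeros and 3 poles, the high-frequency asymptotic slope is 20 × (0 − 3) = -60 dB/decade.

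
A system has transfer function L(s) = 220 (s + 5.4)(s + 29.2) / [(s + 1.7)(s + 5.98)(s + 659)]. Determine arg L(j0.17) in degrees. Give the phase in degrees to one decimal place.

∠(j0.17 + 5.4) = arctan(0.17/5.4) = 1.80°
∠(j0.17 + 29.2) = arctan(0.17/29.2) = 0.33°
∠(j0.17 + 1.7) = arctan(0.17/1.7) = 5.71°
∠(j0.17 + 5.98) = arctan(0.17/5.98) = 1.63°
∠(j0.17 + 659) = arctan(0.17/659) = 0.01°
∠L(j0.17) = 1.80° + 0.33° − (5.71° + 1.63° + 0.01°) = -5.22°

-5.2°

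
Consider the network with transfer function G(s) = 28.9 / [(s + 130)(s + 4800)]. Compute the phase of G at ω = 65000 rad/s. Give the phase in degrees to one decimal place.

-175.7°

∠(j65000 + 130) = arctan(65000/130) = 89.89°
∠(j65000 + 4800) = arctan(65000/4800) = 85.78°
∠G(j65000) = − (89.89° + 85.78°) = -175.66°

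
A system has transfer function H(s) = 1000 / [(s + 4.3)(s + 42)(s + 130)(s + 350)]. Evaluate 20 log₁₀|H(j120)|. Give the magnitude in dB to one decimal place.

|j120 + 4.3| = √(120² + 4.3²) = 120.1
|j120 + 42| = √(120² + 42²) = 127.1
|j120 + 130| = √(120² + 130²) = 176.9
|j120 + 350| = √(120² + 350²) = 370
|H(j120)| = 1000 / (120.1 × 127.1 × 176.9 × 370) = 1.0007e-06
20 log₁₀(1.0007e-06) = -119.99 dB

-120.0 dB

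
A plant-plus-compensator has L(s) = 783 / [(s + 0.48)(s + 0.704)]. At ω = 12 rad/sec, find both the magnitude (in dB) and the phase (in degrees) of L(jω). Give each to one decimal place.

|j12 + 0.48| = √(12² + 0.48²) = 12.01
|j12 + 0.704| = √(12² + 0.704²) = 12.02
|L(j12)| = 783 / (12.01 × 12.02) = 5.4238
20 log₁₀(5.4238) = 14.69 dB
∠(j12 + 0.48) = arctan(12/0.48) = 87.71°
∠(j12 + 0.704) = arctan(12/0.704) = 86.64°
∠L(j12) = − (87.71° + 86.64°) = -174.35°

|L| = 14.7 dB, ∠L = -174.4°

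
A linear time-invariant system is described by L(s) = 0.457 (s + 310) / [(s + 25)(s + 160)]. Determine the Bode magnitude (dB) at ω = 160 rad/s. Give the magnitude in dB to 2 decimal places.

-47.23 dB

|j160 + 310| = √(160² + 310²) = 348.9
|j160 + 25| = √(160² + 25²) = 161.9
|j160 + 160| = √(160² + 160²) = 226.3
|L(j160)| = 0.457 × 348.9 / (161.9 × 226.3) = 0.0043508
20 log₁₀(0.0043508) = -47.229 dB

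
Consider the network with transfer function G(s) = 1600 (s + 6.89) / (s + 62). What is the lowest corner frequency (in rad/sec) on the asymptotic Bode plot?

Break frequencies occur at each pole and zero magnitude: 6.89 rad/sec, 62 rad/sec.
The lowest is 6.89 rad/sec.

6.89 rad/sec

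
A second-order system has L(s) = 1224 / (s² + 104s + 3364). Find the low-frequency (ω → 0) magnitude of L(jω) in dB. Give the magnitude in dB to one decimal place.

L(0) = 1224 / 3364 = 0.36385
20 log₁₀(0.36385) = -8.78 dB

-8.8 dB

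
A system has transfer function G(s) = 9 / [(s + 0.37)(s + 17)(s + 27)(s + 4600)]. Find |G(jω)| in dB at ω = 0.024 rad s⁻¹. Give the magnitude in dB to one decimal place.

-98.8 dB

|j0.024 + 0.37| = √(0.024² + 0.37²) = 0.3708
|j0.024 + 17| = √(0.024² + 17²) = 17
|j0.024 + 27| = √(0.024² + 27²) = 27
|j0.024 + 4600| = √(0.024² + 4600²) = 4600
|G(j0.024)| = 9 / (0.3708 × 17 × 27 × 4600) = 1.1496e-05
20 log₁₀(1.1496e-05) = -98.79 dB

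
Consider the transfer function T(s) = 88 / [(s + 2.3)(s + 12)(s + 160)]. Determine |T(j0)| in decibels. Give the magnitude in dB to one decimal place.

-34.0 dB

T(0) = 88 / (2.3 × 12 × 160) = 0.019928
20 log₁₀(0.019928) = -34.01 dB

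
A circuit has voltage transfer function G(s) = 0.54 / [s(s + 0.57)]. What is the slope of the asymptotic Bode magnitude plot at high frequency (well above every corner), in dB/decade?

With 0 zeros and 2 poles, the high-frequency asymptotic slope is 20 × (0 − 2) = -40 dB/decade.

-40 dB/decade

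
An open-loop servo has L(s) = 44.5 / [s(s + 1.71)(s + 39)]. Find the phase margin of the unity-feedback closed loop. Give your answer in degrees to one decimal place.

69.0°

Gain crossover: |L(jω)| = 1 at ω ≈ 0.626 rad/sec.
∠L(j0.626) = −90° − arctan(0.626/1.71) − arctan(0.626/39) ≈ -111.04°
PM = 180° + (-111.04°) = 68.96°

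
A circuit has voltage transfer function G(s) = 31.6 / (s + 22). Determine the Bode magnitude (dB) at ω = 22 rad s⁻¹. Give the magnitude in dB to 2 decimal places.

0.13 dB

|j22 + 22| = √(22² + 22²) = 31.11
|G(j22)| = 31.6 / 31.11 = 1.0157
20 log₁₀(1.0157) = 0.135 dB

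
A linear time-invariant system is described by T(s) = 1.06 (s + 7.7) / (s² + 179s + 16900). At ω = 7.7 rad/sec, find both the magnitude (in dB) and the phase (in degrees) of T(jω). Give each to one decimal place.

|j7.7 + 7.7| = √(7.7² + 7.7²) = 10.89
|(j7.7)² + 179(j7.7) + 16900| = |16841 + j1378.3| = 1.69e+04
|T(j7.7)| = 1.06 × 10.89 / 1.69e+04 = 0.00068313
20 log₁₀(0.00068313) = -63.31 dB
∠(j7.7 + 7.7) = arctan(7.7/7.7) = 45.00°
∠[(j7.7)² + 179(j7.7) + 16900] = ∠[16841 + j1378.3] = 4.68°
∠T(j7.7) = 45.00° − 4.68° = 40.32°

|T| = -63.3 dB, ∠T = 40.3°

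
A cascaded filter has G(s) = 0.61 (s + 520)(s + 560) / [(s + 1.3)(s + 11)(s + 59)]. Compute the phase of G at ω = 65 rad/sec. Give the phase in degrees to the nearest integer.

-203°

∠(j65 + 520) = arctan(65/520) = 7.13°
∠(j65 + 560) = arctan(65/560) = 6.62°
∠(j65 + 1.3) = arctan(65/1.3) = 88.85°
∠(j65 + 11) = arctan(65/11) = 80.39°
∠(j65 + 59) = arctan(65/59) = 47.77°
∠G(j65) = 7.13° + 6.62° − (88.85° + 80.39° + 47.77°) = -203.27°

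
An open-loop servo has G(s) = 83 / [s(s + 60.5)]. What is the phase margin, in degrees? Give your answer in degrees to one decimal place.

Gain crossover: |G(jω)| = 1 at ω ≈ 1.37 rad/sec.
∠G(j1.37) = −90° − arctan(1.37/60.5) ≈ -91.30°
PM = 180° + (-91.30°) = 88.70°

88.7°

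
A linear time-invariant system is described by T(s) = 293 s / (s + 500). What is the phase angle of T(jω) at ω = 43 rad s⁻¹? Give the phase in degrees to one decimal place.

∠(j43) = 90.00°
∠(j43 + 500) = arctan(43/500) = 4.92°
∠T(j43) = 90.00° − 4.92° = 85.08°

85.1°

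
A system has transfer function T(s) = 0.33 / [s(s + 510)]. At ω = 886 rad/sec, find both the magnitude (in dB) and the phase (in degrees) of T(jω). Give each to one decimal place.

|T| = -128.8 dB, ∠T = -150.1 deg

|j886 + 510| = √(886² + 510²) = 1022
|j886| = 886
|T(j886)| = 0.33 / (1022 × 886) = 3.6434e-07
20 log₁₀(3.6434e-07) = -128.77 dB
∠(j886 + 510) = arctan(886/510) = 60.07°
∠(j886) = 90.00°
∠T(j886) = − (60.07° + 90.00°) = -150.07°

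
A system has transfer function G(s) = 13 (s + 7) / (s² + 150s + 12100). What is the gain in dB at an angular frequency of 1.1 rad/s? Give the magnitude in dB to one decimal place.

|j1.1 + 7| = √(1.1² + 7²) = 7.086
|(j1.1)² + 150(j1.1) + 12100| = |12099 + j165| = 1.21e+04
|G(j1.1)| = 13 × 7.086 / 1.21e+04 = 0.007613
20 log₁₀(0.007613) = -42.37 dB

-42.4 dB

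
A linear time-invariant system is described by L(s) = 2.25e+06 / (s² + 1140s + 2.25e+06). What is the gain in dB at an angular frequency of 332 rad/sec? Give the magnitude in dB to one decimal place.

|(j332)² + 1140(j332) + 2.25e+06| = |2.1398e+06 + j3.7848e+05| = 2.173e+06
|L(j332)| = 2.25e+06 / 2.173e+06 = 1.0354
20 log₁₀(1.0354) = 0.30 dB

0.3 dB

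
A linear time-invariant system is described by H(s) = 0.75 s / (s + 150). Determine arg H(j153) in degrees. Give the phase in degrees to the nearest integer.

∠(j153) = 90.00°
∠(j153 + 150) = arctan(153/150) = 45.57°
∠H(j153) = 90.00° − 45.57° = 44.43°

44°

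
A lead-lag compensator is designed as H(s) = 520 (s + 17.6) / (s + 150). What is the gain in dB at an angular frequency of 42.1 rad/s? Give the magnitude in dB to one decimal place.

43.7 dB

|j42.1 + 17.6| = √(42.1² + 17.6²) = 45.63
|j42.1 + 150| = √(42.1² + 150²) = 155.8
|H(j42.1)| = 520 × 45.63 / 155.8 = 152.3
20 log₁₀(152.3) = 43.65 dB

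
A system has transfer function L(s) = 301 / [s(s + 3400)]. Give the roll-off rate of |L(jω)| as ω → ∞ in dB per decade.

With 0 zeros and 2 poles, the high-frequency asymptotic slope is 20 × (0 − 2) = -40 dB/decade.

-40 dB/decade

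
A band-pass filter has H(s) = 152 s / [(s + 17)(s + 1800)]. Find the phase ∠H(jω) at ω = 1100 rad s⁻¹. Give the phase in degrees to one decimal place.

∠(j1100) = 90.00°
∠(j1100 + 17) = arctan(1100/17) = 89.11°
∠(j1100 + 1800) = arctan(1100/1800) = 31.43°
∠H(j1100) = 90.00° − (89.11° + 31.43°) = -30.54°

-30.5°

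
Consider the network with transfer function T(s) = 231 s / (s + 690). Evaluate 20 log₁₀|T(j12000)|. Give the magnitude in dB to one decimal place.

47.3 dB

|j12000| = 1.2e+04
|j12000 + 690| = √(12000² + 690²) = 1.202e+04
|T(j12000)| = 231 × 1.2e+04 / 1.202e+04 = 230.62
20 log₁₀(230.62) = 47.26 dB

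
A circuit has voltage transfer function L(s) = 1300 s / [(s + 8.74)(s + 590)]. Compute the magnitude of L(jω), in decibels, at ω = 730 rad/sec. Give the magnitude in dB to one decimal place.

|j730| = 730
|j730 + 8.74| = √(730² + 8.74²) = 730.1
|j730 + 590| = √(730² + 590²) = 938.6
|L(j730)| = 1300 × 730 / (730.1 × 938.6) = 1.3849
20 log₁₀(1.3849) = 2.83 dB

2.8 dB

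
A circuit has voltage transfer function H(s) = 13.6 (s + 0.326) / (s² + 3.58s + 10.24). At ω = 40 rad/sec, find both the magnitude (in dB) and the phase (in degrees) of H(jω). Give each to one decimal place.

|H| = -9.3 dB, ∠H = -85.3 deg

|j40 + 0.326| = √(40² + 0.326²) = 40
|(j40)² + 3.58(j40) + 10.24| = |-1589.8 + j143.2| = 1596
|H(j40)| = 13.6 × 40 / 1596 = 0.34082
20 log₁₀(0.34082) = -9.35 dB
∠(j40 + 0.326) = arctan(40/0.326) = 89.53°
∠[(j40)² + 3.58(j40) + 10.24] = ∠[-1589.8 + j143.2] = 174.85°
∠H(j40) = 89.53° − 174.85° = -85.32°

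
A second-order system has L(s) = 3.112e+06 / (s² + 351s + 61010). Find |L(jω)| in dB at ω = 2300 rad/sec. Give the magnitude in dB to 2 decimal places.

-4.61 dB

|(j2300)² + 351(j2300) + 61010| = |-5.229e+06 + j8.073e+05| = 5.291e+06
|L(j2300)| = 3.112e+06 / 5.291e+06 = 0.58818
20 log₁₀(0.58818) = -4.610 dB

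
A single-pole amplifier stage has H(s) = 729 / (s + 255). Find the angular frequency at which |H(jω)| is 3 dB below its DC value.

255 rad/s

For a single-pole low-pass, the −3 dB point is at the pole: ω = 255 rad/s.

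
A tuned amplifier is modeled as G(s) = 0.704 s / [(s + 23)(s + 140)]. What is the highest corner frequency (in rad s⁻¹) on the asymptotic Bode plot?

140 rad s⁻¹

Break frequencies occur at each pole and zero magnitude: 23 rad s⁻¹, 140 rad s⁻¹.
The highest is 140 rad s⁻¹.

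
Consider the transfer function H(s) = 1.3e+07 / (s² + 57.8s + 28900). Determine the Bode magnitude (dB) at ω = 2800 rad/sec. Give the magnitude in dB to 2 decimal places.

4.42 dB

|(j2800)² + 57.8(j2800) + 28900| = |-7.8111e+06 + j1.6184e+05| = 7.813e+06
|H(j2800)| = 1.3e+07 / 7.813e+06 = 1.6639
20 log₁₀(1.6639) = 4.423 dB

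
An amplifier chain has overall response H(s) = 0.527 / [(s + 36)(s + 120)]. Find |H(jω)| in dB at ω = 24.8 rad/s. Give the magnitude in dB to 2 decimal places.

-80.14 dB

|j24.8 + 36| = √(24.8² + 36²) = 43.72
|j24.8 + 120| = √(24.8² + 120²) = 122.5
|H(j24.8)| = 0.527 / (43.72 × 122.5) = 9.8381e-05
20 log₁₀(9.8381e-05) = -80.142 dB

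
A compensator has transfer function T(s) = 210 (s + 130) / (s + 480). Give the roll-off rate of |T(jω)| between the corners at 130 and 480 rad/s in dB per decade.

In this band the factors already past their corner are: zero at 130; net slope = 20 dB/decade.

20 dB/decade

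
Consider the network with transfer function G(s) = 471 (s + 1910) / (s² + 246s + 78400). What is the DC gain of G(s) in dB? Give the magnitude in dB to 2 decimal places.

G(0) = 471 × 1910 / 78400 = 11.475
20 log₁₀(11.475) = 21.195 dB

21.19 dB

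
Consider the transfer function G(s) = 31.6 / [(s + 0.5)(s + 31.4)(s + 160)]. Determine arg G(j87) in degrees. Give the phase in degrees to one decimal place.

∠(j87 + 0.5) = arctan(87/0.5) = 89.67°
∠(j87 + 31.4) = arctan(87/31.4) = 70.15°
∠(j87 + 160) = arctan(87/160) = 28.54°
∠G(j87) = − (89.67° + 70.15° + 28.54°) = -188.36°

-188.4°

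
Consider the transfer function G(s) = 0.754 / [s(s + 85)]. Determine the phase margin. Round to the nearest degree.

Gain crossover: |G(jω)| = 1 at ω ≈ 0.00887 rad s⁻¹.
∠G(j0.00887) = −90° − arctan(0.00887/85) ≈ -90.01°
PM = 180° + (-90.01°) = 89.99°

90°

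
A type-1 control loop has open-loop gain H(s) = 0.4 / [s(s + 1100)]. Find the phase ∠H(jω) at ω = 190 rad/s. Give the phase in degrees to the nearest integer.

∠(j190 + 1100) = arctan(190/1100) = 9.80°
∠(j190) = 90.00°
∠H(j190) = − (9.80° + 90.00°) = -99.80°

-100 deg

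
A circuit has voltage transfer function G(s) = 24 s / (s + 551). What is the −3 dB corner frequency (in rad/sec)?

For a single-pole high-pass, the −3 dB point is at the pole: ω = 551 rad/sec.

551 rad/sec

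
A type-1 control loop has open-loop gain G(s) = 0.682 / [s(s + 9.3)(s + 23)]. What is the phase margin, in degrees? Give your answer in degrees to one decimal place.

90.0 deg

Gain crossover: |G(jω)| = 1 at ω ≈ 0.00319 rad/sec.
∠G(j0.00319) = −90° − arctan(0.00319/9.3) − arctan(0.00319/23) ≈ -90.03°
PM = 180° + (-90.03°) = 89.97°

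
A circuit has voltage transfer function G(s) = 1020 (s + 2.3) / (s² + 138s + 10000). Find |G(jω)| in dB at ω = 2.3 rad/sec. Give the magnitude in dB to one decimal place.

|j2.3 + 2.3| = √(2.3² + 2.3²) = 3.253
|(j2.3)² + 138(j2.3) + 10000| = |9994.7 + j317.4| = 1e+04
|G(j2.3)| = 1020 × 3.253 / 1e+04 = 0.33178
20 log₁₀(0.33178) = -9.58 dB

-9.6 dB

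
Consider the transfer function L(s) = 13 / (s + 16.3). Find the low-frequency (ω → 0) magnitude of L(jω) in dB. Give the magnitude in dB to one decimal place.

-2.0 dB

L(0) = 13 / 16.3 = 0.79755
20 log₁₀(0.79755) = -1.96 dB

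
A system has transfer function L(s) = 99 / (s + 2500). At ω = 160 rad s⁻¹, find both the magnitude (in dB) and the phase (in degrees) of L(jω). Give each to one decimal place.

|j160 + 2500| = √(160² + 2500²) = 2505
|L(j160)| = 99 / 2505 = 0.039519
20 log₁₀(0.039519) = -28.06 dB
∠(j160 + 2500) = arctan(160/2500) = 3.66°
∠L(j160) = −3.66° = -3.66°

|L| = -28.1 dB, ∠L = -3.7°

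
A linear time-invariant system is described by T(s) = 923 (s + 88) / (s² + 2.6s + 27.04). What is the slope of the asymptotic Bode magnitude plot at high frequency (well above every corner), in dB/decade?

With 1 zero and 2 poles, the high-frequency asymptotic slope is 20 × (1 − 2) = -20 dB/decade.

-20 dB/decade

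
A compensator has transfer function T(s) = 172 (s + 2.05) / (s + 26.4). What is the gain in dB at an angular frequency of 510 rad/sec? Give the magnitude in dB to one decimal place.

|j510 + 2.05| = √(510² + 2.05²) = 510
|j510 + 26.4| = √(510² + 26.4²) = 510.7
|T(j510)| = 172 × 510 / 510.7 = 171.77
20 log₁₀(171.77) = 44.70 dB

44.7 dB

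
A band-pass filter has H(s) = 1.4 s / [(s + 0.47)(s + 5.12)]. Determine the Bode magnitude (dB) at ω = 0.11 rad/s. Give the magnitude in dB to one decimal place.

-24.1 dB

|j0.11| = 0.11
|j0.11 + 0.47| = √(0.11² + 0.47²) = 0.4827
|j0.11 + 5.12| = √(0.11² + 5.12²) = 5.121
|H(j0.11)| = 1.4 × 0.11 / (0.4827 × 5.121) = 0.062298
20 log₁₀(0.062298) = -24.11 dB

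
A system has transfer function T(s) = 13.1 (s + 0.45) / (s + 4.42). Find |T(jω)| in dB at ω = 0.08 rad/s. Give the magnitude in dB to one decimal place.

|j0.08 + 0.45| = √(0.08² + 0.45²) = 0.4571
|j0.08 + 4.42| = √(0.08² + 4.42²) = 4.421
|T(j0.08)| = 13.1 × 0.4571 / 4.421 = 1.3544
20 log₁₀(1.3544) = 2.63 dB

2.6 dB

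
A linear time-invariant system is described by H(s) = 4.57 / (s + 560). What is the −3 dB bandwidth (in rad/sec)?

For a single-pole low-pass, the −3 dB point is at the pole: ω = 560 rad/sec.

560 rad/sec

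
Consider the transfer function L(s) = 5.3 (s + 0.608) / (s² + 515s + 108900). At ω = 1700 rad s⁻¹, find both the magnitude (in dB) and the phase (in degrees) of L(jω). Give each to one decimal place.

|j1700 + 0.608| = √(1700² + 0.608²) = 1700
|(j1700)² + 515(j1700) + 108900| = |-2.7811e+06 + j8.755e+05| = 2.916e+06
|L(j1700)| = 5.3 × 1700 / 2.916e+06 = 0.0030902
20 log₁₀(0.0030902) = -50.20 dB
∠(j1700 + 0.608) = arctan(1700/0.608) = 89.98°
∠[(j1700)² + 515(j1700) + 108900] = ∠[-2.7811e+06 + j8.755e+05] = 162.53°
∠L(j1700) = 89.98° − 162.53° = -72.55°

|L| = -50.2 dB, ∠L = -72.5 deg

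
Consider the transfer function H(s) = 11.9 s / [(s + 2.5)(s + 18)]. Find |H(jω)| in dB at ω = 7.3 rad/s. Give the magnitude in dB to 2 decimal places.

-4.74 dB

|j7.3| = 7.3
|j7.3 + 2.5| = √(7.3² + 2.5²) = 7.716
|j7.3 + 18| = √(7.3² + 18²) = 19.42
|H(j7.3)| = 11.9 × 7.3 / (7.716 × 19.42) = 0.5796
20 log₁₀(0.5796) = -4.737 dB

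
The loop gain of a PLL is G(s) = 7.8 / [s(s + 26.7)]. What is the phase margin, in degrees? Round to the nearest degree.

Gain crossover: |G(jω)| = 1 at ω ≈ 0.292 rad/s.
∠G(j0.292) = −90° − arctan(0.292/26.7) ≈ -90.63°
PM = 180° + (-90.63°) = 89.37°

89°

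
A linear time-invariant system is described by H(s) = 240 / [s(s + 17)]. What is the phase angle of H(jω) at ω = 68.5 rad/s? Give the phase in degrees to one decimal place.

∠(j68.5 + 17) = arctan(68.5/17) = 76.06°
∠(j68.5) = 90.00°
∠H(j68.5) = − (76.06° + 90.00°) = -166.06°

-166.1 deg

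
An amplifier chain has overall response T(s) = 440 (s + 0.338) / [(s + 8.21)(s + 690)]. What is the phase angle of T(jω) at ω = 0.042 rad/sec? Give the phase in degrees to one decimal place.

∠(j0.042 + 0.338) = arctan(0.042/0.338) = 7.08°
∠(j0.042 + 8.21) = arctan(0.042/8.21) = 0.29°
∠(j0.042 + 690) = arctan(0.042/690) = 0.00°
∠T(j0.042) = 7.08° − (0.29° + 0.00°) = 6.79°

6.8°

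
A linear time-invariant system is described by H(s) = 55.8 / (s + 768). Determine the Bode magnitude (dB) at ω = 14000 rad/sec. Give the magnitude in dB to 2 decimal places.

-48.00 dB

|j14000 + 768| = √(14000² + 768²) = 1.402e+04
|H(j14000)| = 55.8 / 1.402e+04 = 0.0039797
20 log₁₀(0.0039797) = -48.003 dB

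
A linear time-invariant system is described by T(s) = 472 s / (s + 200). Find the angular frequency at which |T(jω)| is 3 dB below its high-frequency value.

For a single-pole high-pass, the −3 dB point is at the pole: ω = 200 rad/s.

200 rad/s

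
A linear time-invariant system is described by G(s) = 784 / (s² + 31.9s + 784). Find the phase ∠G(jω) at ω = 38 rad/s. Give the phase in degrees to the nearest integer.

-119°

∠[(j38)² + 31.9(j38) + 784] = ∠[-660 + j1212.2] = 118.57°
∠G(j38) = −118.57° = -118.57°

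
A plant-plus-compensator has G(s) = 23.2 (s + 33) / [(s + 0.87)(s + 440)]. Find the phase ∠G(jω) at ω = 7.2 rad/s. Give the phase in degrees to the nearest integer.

-72 deg

∠(j7.2 + 33) = arctan(7.2/33) = 12.31°
∠(j7.2 + 0.87) = arctan(7.2/0.87) = 83.11°
∠(j7.2 + 440) = arctan(7.2/440) = 0.94°
∠G(j7.2) = 12.31° − (83.11° + 0.94°) = -71.74°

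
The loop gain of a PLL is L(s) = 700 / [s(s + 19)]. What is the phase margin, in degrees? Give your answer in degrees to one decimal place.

Gain crossover: |L(jω)| = 1 at ω ≈ 23.3 rad s⁻¹.
∠L(j23.3) = −90° − arctan(23.3/19) ≈ -140.79°
PM = 180° + (-140.79°) = 39.21°

39.2°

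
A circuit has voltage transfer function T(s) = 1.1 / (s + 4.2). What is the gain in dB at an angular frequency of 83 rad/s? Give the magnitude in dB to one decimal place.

-37.6 dB

|j83 + 4.2| = √(83² + 4.2²) = 83.11
|T(j83)| = 1.1 / 83.11 = 0.013236
20 log₁₀(0.013236) = -37.56 dB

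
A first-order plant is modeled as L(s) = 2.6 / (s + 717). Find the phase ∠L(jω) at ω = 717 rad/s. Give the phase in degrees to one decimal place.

∠(j717 + 717) = arctan(717/717) = 45.00°
∠L(j717) = −45.00° = -45.00°

-45.0 deg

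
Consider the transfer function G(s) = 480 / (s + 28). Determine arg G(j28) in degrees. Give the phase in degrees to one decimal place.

-45.0 deg

∠(j28 + 28) = arctan(28/28) = 45.00°
∠G(j28) = −45.00° = -45.00°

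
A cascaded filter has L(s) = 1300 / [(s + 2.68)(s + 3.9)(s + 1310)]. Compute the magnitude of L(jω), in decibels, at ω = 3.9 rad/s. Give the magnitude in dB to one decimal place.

|j3.9 + 2.68| = √(3.9² + 2.68²) = 4.732
|j3.9 + 3.9| = √(3.9² + 3.9²) = 5.515
|j3.9 + 1310| = √(3.9² + 1310²) = 1310
|L(j3.9)| = 1300 / (4.732 × 5.515 × 1310) = 0.038022
20 log₁₀(0.038022) = -28.40 dB

-28.4 dB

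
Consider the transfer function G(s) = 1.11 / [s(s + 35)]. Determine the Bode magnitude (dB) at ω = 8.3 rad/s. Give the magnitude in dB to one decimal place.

-48.6 dB

|j8.3 + 35| = √(8.3² + 35²) = 35.97
|j8.3| = 8.3
|G(j8.3)| = 1.11 / (35.97 × 8.3) = 0.0037179
20 log₁₀(0.0037179) = -48.59 dB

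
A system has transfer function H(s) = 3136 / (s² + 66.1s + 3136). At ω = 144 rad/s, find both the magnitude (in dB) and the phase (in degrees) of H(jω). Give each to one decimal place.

|(j144)² + 66.1(j144) + 3136| = |-17600 + j9518.4| = 2.001e+04
|H(j144)| = 3136 / 2.001e+04 = 0.15673
20 log₁₀(0.15673) = -16.10 dB
∠[(j144)² + 66.1(j144) + 3136] = ∠[-17600 + j9518.4] = 151.59°
∠H(j144) = −151.59° = -151.59°

|H| = -16.1 dB, ∠H = -151.6°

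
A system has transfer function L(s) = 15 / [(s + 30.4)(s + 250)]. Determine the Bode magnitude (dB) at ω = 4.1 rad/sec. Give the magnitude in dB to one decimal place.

|j4.1 + 30.4| = √(4.1² + 30.4²) = 30.68
|j4.1 + 250| = √(4.1² + 250²) = 250
|L(j4.1)| = 15 / (30.68 × 250) = 0.0019557
20 log₁₀(0.0019557) = -54.17 dB

-54.2 dB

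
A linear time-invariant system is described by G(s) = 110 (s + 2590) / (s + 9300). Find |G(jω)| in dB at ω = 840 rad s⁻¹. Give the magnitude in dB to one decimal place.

30.1 dB

|j840 + 2590| = √(840² + 2590²) = 2723
|j840 + 9300| = √(840² + 9300²) = 9338
|G(j840)| = 110 × 2723 / 9338 = 32.075
20 log₁₀(32.075) = 30.12 dB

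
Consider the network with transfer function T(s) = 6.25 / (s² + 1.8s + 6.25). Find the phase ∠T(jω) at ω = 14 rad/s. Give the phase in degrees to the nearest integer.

-172°

∠[(j14)² + 1.8(j14) + 6.25] = ∠[-189.75 + j25.2] = 172.44°
∠T(j14) = −172.44° = -172.44°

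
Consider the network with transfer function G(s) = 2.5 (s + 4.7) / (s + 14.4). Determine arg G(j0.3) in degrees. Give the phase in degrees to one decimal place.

∠(j0.3 + 4.7) = arctan(0.3/4.7) = 3.65°
∠(j0.3 + 14.4) = arctan(0.3/14.4) = 1.19°
∠G(j0.3) = 3.65° − 1.19° = 2.46°

2.5°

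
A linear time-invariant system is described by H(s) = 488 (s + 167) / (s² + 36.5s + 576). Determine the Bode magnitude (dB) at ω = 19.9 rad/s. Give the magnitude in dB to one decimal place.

|j19.9 + 167| = √(19.9² + 167²) = 168.2
|(j19.9)² + 36.5(j19.9) + 576| = |179.99 + j726.35| = 748.3
|H(j19.9)| = 488 × 168.2 / 748.3 = 109.68
20 log₁₀(109.68) = 40.80 dB

40.8 dB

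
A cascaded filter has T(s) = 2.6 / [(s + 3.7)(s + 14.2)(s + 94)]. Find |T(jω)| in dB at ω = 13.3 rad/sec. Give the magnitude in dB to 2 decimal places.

|j13.3 + 3.7| = √(13.3² + 3.7²) = 13.81
|j13.3 + 14.2| = √(13.3² + 14.2²) = 19.46
|j13.3 + 94| = √(13.3² + 94²) = 94.94
|T(j13.3)| = 2.6 / (13.81 × 19.46 × 94.94) = 0.00010197
20 log₁₀(0.00010197) = -79.831 dB

-79.83 dB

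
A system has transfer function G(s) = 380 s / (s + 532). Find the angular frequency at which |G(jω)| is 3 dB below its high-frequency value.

532 rad/s

For a single-pole high-pass, the −3 dB point is at the pole: ω = 532 rad/s.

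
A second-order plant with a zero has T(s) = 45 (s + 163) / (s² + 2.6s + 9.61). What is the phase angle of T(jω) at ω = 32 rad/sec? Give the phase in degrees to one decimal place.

-164.2°

∠(j32 + 163) = arctan(32/163) = 11.11°
∠[(j32)² + 2.6(j32) + 9.61] = ∠[-1014.4 + j83.2] = 175.31°
∠T(j32) = 11.11° − 175.31° = -164.20°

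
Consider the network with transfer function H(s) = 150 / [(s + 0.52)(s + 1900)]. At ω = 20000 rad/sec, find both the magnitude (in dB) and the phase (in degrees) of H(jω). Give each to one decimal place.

|j20000 + 0.52| = √(20000² + 0.52²) = 2e+04
|j20000 + 1900| = √(20000² + 1900²) = 2.009e+04
|H(j20000)| = 150 / (2e+04 × 2.009e+04) = 3.7332e-07
20 log₁₀(3.7332e-07) = -128.56 dB
∠(j20000 + 0.52) = arctan(20000/0.52) = 90.00°
∠(j20000 + 1900) = arctan(20000/1900) = 84.57°
∠H(j20000) = − (90.00° + 84.57°) = -174.57°

|H| = -128.6 dB, ∠H = -174.6°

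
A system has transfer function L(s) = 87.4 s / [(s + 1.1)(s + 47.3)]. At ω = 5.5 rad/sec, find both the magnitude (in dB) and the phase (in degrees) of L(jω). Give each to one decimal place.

|j5.5| = 5.5
|j5.5 + 1.1| = √(5.5² + 1.1²) = 5.609
|j5.5 + 47.3| = √(5.5² + 47.3²) = 47.62
|L(j5.5)| = 87.4 × 5.5 / (5.609 × 47.62) = 1.7998
20 log₁₀(1.7998) = 5.10 dB
∠(j5.5) = 90.00°
∠(j5.5 + 1.1) = arctan(5.5/1.1) = 78.69°
∠(j5.5 + 47.3) = arctan(5.5/47.3) = 6.63°
∠L(j5.5) = 90.00° − (78.69° + 6.63°) = 4.68°

|L| = 5.1 dB, ∠L = 4.7°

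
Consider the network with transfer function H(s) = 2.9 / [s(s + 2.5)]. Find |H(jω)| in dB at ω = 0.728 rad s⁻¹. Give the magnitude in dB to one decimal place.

3.7 dB

|j0.728 + 2.5| = √(0.728² + 2.5²) = 2.604
|j0.728| = 0.728
|H(j0.728)| = 2.9 / (2.604 × 0.728) = 1.5299
20 log₁₀(1.5299) = 3.69 dB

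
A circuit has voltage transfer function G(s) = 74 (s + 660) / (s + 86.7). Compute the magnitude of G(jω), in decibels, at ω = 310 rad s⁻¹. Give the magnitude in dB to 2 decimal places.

|j310 + 660| = √(310² + 660²) = 729.2
|j310 + 86.7| = √(310² + 86.7²) = 321.9
|G(j310)| = 74 × 729.2 / 321.9 = 167.63
20 log₁₀(167.63) = 44.487 dB

44.49 dB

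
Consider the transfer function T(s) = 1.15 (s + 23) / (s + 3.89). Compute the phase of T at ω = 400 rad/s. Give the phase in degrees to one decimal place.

-2.7 deg

∠(j400 + 23) = arctan(400/23) = 86.71°
∠(j400 + 3.89) = arctan(400/3.89) = 89.44°
∠T(j400) = 86.71° − 89.44° = -2.73°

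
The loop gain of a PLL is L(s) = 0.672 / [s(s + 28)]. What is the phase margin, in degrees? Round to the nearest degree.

90°

Gain crossover: |L(jω)| = 1 at ω ≈ 0.024 rad s⁻¹.
∠L(j0.024) = −90° − arctan(0.024/28) ≈ -90.05°
PM = 180° + (-90.05°) = 89.95°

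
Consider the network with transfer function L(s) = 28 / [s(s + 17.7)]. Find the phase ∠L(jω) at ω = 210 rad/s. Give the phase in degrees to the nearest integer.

-175 deg

∠(j210 + 17.7) = arctan(210/17.7) = 85.18°
∠(j210) = 90.00°
∠L(j210) = − (85.18° + 90.00°) = -175.18°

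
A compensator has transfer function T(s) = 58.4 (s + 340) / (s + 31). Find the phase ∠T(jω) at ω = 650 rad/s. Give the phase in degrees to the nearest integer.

-25°

∠(j650 + 340) = arctan(650/340) = 62.39°
∠(j650 + 31) = arctan(650/31) = 87.27°
∠T(j650) = 62.39° − 87.27° = -24.88°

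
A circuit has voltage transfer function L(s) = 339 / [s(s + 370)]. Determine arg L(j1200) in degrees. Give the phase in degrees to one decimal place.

-162.9°

∠(j1200 + 370) = arctan(1200/370) = 72.86°
∠(j1200) = 90.00°
∠L(j1200) = − (72.86° + 90.00°) = -162.86°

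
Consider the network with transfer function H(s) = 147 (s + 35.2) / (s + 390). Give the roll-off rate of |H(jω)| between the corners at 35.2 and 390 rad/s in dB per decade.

20 dB/decade

In this band the factors already past their corner are: zero at 35.2; net slope = 20 dB/decade.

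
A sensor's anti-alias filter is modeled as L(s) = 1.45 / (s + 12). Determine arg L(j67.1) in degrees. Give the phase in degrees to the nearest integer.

∠(j67.1 + 12) = arctan(67.1/12) = 79.86°
∠L(j67.1) = −79.86° = -79.86°

-80°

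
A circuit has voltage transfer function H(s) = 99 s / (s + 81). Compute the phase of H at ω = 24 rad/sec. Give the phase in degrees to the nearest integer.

∠(j24) = 90.00°
∠(j24 + 81) = arctan(24/81) = 16.50°
∠H(j24) = 90.00° − 16.50° = 73.50°

73°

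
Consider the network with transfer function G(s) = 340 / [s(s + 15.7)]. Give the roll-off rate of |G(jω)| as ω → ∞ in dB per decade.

With 0 zeros and 2 poles, the high-frequency asymptotic slope is 20 × (0 − 2) = -40 dB/decade.

-40 dB/decade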